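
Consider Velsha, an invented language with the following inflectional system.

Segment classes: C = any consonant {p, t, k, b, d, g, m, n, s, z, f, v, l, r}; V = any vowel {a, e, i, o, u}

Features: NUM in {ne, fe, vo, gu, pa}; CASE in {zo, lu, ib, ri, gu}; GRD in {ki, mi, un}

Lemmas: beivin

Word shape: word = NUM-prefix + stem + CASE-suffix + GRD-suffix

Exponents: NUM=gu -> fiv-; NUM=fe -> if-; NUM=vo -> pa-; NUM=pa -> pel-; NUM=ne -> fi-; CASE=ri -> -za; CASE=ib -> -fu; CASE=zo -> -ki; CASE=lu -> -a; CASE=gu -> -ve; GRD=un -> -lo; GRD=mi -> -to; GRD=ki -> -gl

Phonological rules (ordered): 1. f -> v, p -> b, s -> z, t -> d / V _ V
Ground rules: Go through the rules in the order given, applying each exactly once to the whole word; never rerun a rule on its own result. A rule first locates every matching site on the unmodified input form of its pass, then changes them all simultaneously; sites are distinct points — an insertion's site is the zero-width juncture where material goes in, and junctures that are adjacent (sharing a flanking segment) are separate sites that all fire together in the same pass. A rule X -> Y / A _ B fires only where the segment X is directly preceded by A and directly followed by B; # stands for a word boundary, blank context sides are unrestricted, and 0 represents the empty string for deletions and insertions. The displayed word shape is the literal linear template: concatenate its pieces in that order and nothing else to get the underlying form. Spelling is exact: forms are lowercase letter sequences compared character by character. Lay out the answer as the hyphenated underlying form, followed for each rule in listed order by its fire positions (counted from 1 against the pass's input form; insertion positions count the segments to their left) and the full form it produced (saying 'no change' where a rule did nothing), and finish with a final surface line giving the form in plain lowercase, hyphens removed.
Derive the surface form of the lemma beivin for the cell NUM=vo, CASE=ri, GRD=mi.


underlying: pa-beivin-za-to
1. f -> v, p -> b, s -> z, t -> d / V _ V: fires at position(s) 11: pabeivinzado
surface: pabeivinzado


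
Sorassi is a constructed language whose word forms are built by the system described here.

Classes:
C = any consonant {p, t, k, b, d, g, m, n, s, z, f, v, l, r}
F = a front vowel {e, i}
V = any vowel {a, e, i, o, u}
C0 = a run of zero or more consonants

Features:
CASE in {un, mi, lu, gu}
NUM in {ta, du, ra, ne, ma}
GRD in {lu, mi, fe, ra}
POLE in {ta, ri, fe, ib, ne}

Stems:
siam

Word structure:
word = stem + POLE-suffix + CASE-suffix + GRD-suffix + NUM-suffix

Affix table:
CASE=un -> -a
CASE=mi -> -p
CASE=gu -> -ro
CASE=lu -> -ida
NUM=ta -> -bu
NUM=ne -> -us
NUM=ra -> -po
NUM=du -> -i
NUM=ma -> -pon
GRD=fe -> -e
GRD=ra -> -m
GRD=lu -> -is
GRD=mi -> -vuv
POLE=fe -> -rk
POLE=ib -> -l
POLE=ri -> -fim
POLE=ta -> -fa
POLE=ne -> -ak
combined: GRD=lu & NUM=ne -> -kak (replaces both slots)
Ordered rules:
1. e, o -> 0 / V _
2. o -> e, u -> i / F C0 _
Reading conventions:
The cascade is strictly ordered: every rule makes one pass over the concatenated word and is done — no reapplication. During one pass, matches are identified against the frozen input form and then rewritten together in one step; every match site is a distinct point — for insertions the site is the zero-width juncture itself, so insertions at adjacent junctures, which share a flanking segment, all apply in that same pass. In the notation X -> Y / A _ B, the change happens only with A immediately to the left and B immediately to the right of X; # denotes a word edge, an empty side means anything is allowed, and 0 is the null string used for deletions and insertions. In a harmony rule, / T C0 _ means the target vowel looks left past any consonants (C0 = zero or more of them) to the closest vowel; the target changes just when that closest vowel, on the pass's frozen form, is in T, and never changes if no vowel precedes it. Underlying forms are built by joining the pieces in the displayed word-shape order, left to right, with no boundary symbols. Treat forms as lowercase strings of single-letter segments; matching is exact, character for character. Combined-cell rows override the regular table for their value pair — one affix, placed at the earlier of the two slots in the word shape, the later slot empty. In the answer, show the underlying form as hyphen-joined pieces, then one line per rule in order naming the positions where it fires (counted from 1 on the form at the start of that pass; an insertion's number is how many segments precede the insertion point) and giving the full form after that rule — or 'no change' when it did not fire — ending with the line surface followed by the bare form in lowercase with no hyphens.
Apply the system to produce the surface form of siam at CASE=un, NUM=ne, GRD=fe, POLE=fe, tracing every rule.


underlying: siam-rk-a-e-us
1. e, o -> 0 / V _: fires at position(s) 8: siamrkaus
2. o -> e, u -> i / F C0 _: no change
surface: siamrkaus


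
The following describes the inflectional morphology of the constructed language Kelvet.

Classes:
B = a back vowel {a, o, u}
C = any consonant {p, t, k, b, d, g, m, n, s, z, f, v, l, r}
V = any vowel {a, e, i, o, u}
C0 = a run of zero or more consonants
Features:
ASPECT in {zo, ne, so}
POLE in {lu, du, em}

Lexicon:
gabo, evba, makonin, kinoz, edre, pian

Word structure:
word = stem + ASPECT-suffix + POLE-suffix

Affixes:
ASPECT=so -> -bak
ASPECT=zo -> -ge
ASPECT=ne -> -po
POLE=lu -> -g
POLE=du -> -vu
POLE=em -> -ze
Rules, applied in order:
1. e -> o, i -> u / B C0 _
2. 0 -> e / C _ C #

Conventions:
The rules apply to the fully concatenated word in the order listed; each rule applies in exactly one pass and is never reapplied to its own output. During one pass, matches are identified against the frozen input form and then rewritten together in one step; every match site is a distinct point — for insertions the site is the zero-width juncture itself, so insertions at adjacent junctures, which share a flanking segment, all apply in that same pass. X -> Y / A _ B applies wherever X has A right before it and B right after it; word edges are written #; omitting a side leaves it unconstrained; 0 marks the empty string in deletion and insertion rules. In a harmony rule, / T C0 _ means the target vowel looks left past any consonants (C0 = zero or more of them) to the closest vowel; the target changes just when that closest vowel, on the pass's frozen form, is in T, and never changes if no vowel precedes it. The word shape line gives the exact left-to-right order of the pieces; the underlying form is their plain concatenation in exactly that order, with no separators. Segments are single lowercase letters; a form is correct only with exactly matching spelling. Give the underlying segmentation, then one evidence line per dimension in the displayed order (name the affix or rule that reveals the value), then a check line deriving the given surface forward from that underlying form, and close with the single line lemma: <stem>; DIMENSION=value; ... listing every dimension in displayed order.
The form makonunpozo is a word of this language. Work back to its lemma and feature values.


underlying: makonin-po-ze
ASPECT=ne - signalled by the affix -po
POLE=em - signalled by the affix -ze
check: makoninpoze -> makonunpozo -> makonunpozo
lemma: makonin; ASPECT=ne; POLE=em


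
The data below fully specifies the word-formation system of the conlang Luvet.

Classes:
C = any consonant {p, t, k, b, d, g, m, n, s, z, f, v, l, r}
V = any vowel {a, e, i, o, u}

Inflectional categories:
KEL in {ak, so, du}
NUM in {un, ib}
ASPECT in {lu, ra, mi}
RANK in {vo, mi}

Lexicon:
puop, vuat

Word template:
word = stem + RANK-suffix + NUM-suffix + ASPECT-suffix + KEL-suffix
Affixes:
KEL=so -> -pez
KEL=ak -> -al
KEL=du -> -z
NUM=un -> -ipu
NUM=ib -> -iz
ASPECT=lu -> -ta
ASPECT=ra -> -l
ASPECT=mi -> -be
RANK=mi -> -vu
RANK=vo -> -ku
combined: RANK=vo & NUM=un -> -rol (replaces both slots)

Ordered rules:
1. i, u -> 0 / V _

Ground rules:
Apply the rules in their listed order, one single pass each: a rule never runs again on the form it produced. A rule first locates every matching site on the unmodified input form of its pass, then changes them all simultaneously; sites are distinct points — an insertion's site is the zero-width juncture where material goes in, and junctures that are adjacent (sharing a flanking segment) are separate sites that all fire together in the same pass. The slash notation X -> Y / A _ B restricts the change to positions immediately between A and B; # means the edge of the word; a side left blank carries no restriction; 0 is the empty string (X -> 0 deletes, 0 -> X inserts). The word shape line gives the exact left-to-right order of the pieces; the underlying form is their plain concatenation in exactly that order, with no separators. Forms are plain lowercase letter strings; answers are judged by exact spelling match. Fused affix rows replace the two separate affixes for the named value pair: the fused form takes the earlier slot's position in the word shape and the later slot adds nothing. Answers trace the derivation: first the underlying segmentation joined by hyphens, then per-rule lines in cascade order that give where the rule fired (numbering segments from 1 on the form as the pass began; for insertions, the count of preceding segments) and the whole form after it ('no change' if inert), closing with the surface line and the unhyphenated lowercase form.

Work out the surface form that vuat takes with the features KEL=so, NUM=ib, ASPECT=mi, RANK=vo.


underlying: vuat-ku-iz-be-pez
1. i, u -> 0 / V _: fires at position(s) 7: vuatkuzbepez
surface: vuatkuzbepez


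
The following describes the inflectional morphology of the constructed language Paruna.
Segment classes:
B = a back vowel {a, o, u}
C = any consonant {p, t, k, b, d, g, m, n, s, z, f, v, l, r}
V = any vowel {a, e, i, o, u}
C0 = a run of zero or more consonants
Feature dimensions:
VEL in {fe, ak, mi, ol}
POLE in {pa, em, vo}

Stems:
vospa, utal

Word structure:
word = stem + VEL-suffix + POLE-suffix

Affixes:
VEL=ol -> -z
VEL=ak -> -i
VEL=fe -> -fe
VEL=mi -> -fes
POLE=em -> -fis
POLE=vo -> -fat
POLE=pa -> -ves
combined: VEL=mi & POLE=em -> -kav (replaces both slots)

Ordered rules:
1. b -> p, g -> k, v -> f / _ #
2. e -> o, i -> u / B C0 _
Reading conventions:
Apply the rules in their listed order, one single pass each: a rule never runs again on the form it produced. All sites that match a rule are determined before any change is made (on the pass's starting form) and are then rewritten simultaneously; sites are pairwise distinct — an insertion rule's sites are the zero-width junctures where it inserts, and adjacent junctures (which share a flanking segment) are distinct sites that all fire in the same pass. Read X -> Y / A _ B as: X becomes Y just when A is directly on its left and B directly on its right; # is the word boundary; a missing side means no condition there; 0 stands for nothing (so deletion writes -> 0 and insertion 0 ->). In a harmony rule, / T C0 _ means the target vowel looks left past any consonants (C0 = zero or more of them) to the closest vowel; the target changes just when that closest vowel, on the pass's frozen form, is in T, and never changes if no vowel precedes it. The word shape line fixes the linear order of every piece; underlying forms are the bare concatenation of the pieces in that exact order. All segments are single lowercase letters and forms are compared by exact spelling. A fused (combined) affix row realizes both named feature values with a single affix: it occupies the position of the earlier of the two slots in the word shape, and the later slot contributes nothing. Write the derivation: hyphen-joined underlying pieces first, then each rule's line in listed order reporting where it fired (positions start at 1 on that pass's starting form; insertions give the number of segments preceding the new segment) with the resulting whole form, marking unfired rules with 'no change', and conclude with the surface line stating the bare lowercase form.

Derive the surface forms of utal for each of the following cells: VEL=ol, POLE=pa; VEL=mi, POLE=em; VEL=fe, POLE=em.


cell VEL=ol, POLE=pa:
underlying: utal-z-ves
1. b -> p, g -> k, v -> f / _ #: no change
2. e -> o, i -> u / B C0 _: fires at position(s) 7: utalzvos
surface: utalzvos

cell VEL=mi, POLE=em:
underlying: utal-kav
1. b -> p, g -> k, v -> f / _ #: fires at position(s) 7: utalkaf
2. e -> o, i -> u / B C0 _: no change
surface: utalkaf

cell VEL=fe, POLE=em:
underlying: utal-fe-fis
1. b -> p, g -> k, v -> f / _ #: no change
2. e -> o, i -> u / B C0 _: fires at position(s) 6: utalfofis
surface: utalfofis


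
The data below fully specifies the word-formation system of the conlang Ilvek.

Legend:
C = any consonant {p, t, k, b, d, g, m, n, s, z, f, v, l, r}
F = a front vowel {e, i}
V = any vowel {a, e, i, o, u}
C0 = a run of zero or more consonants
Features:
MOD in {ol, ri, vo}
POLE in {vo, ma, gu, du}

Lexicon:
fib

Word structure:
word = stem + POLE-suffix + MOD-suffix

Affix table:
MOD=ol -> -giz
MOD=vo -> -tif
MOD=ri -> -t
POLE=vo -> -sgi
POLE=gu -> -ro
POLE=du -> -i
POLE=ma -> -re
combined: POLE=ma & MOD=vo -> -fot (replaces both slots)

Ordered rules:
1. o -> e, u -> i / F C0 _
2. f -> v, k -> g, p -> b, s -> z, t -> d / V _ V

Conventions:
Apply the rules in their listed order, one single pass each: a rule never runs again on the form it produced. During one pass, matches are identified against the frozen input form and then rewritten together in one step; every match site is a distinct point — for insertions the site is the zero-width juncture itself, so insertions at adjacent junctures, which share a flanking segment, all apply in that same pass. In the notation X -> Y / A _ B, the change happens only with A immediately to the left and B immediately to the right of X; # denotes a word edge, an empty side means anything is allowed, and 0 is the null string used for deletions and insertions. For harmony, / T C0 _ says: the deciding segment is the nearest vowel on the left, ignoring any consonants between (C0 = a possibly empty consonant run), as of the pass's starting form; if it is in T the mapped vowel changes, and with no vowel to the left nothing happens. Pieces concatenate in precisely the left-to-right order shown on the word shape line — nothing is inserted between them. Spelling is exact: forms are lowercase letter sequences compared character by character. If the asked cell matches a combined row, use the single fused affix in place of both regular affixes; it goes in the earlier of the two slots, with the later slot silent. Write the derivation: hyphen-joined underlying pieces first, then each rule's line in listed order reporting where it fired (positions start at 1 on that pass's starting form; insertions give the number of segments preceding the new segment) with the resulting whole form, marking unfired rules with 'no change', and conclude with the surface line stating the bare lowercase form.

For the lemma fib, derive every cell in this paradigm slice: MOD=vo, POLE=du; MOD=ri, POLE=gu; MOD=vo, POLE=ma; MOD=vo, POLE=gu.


cell MOD=vo, POLE=du:
underlying: fib-i-tif
1. o -> e, u -> i / F C0 _: no change
2. f -> v, k -> g, p -> b, s -> z, t -> d / V _ V: fires at position(s) 5: fibidif
surface: fibidif

cell MOD=ri, POLE=gu:
underlying: fib-ro-t
1. o -> e, u -> i / F C0 _: fires at position(s) 5: fibret
2. f -> v, k -> g, p -> b, s -> z, t -> d / V _ V: no change
surface: fibret

cell MOD=vo, POLE=ma:
underlying: fib-fot
1. o -> e, u -> i / F C0 _: fires at position(s) 5: fibfet
2. f -> v, k -> g, p -> b, s -> z, t -> d / V _ V: no change
surface: fibfet

cell MOD=vo, POLE=gu:
underlying: fib-ro-tif
1. o -> e, u -> i / F C0 _: fires at position(s) 5: fibretif
2. f -> v, k -> g, p -> b, s -> z, t -> d / V _ V: fires at position(s) 6: fibredif
surface: fibredif


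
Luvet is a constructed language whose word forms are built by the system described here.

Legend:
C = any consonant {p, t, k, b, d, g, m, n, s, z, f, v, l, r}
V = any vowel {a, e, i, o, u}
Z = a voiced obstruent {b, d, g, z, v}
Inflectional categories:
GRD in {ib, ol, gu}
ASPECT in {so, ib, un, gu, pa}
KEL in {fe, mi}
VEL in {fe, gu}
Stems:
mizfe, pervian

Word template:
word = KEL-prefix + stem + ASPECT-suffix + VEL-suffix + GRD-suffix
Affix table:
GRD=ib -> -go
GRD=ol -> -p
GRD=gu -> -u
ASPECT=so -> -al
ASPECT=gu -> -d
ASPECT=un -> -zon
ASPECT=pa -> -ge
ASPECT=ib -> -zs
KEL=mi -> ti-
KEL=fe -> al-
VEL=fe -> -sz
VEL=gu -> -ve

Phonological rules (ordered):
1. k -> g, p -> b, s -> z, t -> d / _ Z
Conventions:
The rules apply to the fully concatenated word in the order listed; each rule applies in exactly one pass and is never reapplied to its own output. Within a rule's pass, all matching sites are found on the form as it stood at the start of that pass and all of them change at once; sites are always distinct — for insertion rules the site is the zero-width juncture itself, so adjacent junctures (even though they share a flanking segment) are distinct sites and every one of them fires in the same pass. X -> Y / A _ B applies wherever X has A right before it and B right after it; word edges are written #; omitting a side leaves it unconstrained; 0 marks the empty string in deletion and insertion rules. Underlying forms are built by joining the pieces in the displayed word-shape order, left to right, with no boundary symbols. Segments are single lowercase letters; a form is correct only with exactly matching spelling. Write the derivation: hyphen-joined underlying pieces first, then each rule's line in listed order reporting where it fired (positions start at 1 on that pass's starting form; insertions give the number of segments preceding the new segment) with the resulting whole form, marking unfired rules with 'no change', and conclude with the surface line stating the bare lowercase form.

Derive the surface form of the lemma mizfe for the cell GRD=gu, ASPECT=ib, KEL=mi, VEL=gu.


underlying: ti-mizfe-zs-ve-u
1. k -> g, p -> b, s -> z, t -> d / _ Z: fires at position(s) 9: timizfezzveu
surface: timizfezzveu


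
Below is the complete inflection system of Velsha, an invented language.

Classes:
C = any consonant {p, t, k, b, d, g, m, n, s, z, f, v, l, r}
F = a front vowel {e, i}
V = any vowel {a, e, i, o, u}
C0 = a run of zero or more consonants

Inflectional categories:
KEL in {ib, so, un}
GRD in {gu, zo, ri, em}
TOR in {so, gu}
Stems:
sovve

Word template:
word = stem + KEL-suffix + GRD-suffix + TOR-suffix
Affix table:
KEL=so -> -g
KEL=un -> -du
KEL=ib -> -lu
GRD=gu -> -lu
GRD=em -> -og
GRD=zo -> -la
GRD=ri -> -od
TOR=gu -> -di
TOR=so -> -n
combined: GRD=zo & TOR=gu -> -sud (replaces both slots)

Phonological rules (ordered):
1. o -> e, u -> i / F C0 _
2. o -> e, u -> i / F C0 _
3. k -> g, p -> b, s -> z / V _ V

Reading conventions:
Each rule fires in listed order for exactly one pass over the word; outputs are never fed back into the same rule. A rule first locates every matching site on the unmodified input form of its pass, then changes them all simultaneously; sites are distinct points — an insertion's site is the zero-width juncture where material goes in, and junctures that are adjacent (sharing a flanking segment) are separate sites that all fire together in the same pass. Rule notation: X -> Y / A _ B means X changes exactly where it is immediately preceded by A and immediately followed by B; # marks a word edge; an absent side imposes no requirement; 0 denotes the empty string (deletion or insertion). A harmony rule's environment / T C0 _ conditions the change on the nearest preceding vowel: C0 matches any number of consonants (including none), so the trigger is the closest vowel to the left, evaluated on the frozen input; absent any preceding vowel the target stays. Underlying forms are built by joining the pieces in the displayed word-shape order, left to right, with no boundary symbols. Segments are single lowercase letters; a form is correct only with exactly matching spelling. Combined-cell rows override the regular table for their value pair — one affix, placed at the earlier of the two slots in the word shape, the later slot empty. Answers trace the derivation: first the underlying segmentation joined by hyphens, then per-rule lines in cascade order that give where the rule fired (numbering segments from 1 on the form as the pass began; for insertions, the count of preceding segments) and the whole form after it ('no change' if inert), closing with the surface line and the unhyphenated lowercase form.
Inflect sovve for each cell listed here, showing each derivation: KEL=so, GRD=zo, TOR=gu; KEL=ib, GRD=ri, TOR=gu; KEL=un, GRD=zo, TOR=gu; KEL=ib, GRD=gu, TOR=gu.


cell KEL=so, GRD=zo, TOR=gu:
underlying: sovve-g-sud
1. o -> e, u -> i / F C0 _: fires at position(s) 8: sovvegsid
2. o -> e, u -> i / F C0 _: no change
3. k -> g, p -> b, s -> z / V _ V: no change
surface: sovvegsid

cell KEL=ib, GRD=ri, TOR=gu:
underlying: sovve-lu-od-di
1. o -> e, u -> i / F C0 _: fires at position(s) 7: sovvelioddi
2. o -> e, u -> i / F C0 _: fires at position(s) 8: sovvelieddi
3. k -> g, p -> b, s -> z / V _ V: no change
surface: sovvelieddi

cell KEL=un, GRD=zo, TOR=gu:
underlying: sovve-du-sud
1. o -> e, u -> i / F C0 _: fires at position(s) 7: sovvedisud
2. o -> e, u -> i / F C0 _: fires at position(s) 9: sovvedisid
3. k -> g, p -> b, s -> z / V _ V: fires at position(s) 8: sovvedizid
surface: sovvedizid

cell KEL=ib, GRD=gu, TOR=gu:
underlying: sovve-lu-lu-di
1. o -> e, u -> i / F C0 _: fires at position(s) 7: sovveliludi
2. o -> e, u -> i / F C0 _: fires at position(s) 9: sovvelilidi
3. k -> g, p -> b, s -> z / V _ V: no change
surface: sovvelilidi


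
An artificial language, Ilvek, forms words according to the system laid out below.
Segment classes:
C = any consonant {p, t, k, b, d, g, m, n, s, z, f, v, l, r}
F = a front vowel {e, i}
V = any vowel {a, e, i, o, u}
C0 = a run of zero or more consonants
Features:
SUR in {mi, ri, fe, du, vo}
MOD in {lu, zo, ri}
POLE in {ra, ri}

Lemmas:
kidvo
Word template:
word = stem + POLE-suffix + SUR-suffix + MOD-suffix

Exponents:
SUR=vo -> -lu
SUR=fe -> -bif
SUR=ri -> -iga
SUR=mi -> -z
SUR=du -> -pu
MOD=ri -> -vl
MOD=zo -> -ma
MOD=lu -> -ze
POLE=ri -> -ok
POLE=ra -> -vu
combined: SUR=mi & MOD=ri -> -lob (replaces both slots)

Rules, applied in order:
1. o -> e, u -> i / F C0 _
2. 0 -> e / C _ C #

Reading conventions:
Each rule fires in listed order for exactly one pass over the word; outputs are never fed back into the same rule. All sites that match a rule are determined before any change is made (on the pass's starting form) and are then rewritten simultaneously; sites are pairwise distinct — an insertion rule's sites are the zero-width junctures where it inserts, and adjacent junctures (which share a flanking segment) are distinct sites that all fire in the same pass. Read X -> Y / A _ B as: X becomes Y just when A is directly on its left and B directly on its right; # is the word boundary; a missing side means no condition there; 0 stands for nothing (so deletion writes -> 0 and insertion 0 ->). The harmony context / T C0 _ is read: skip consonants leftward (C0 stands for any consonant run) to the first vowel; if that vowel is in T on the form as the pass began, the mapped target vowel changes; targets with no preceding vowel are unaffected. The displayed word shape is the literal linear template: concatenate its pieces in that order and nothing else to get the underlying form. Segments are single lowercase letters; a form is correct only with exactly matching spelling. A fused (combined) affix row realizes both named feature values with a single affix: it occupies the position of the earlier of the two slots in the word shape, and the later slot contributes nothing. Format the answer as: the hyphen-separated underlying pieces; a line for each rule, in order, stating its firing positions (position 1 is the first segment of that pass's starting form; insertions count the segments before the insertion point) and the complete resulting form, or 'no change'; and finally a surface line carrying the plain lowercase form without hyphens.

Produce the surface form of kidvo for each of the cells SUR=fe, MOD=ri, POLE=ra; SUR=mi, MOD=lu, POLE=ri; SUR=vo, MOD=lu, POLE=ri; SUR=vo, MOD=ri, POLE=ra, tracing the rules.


cell SUR=fe, MOD=ri, POLE=ra:
underlying: kidvo-vu-bif-vl
1. o -> e, u -> i / F C0 _: fires at position(s) 5: kidvevubifvl
2. 0 -> e / C _ C #: inserts after position(s) 11: kidvevubifvel
surface: kidvevubifvel

cell SUR=mi, MOD=lu, POLE=ri:
underlying: kidvo-ok-z-ze
1. o -> e, u -> i / F C0 _: fires at position(s) 5: kidveokzze
2. 0 -> e / C _ C #: no change
surface: kidveokzze

cell SUR=vo, MOD=lu, POLE=ri:
underlying: kidvo-ok-lu-ze
1. o -> e, u -> i / F C0 _: fires at position(s) 5: kidveokluze
2. 0 -> e / C _ C #: no change
surface: kidveokluze

cell SUR=vo, MOD=ri, POLE=ra:
underlying: kidvo-vu-lu-vl
1. o -> e, u -> i / F C0 _: fires at position(s) 5: kidvevuluvl
2. 0 -> e / C _ C #: inserts after position(s) 10: kidvevuluvel
surface: kidvevuluvel


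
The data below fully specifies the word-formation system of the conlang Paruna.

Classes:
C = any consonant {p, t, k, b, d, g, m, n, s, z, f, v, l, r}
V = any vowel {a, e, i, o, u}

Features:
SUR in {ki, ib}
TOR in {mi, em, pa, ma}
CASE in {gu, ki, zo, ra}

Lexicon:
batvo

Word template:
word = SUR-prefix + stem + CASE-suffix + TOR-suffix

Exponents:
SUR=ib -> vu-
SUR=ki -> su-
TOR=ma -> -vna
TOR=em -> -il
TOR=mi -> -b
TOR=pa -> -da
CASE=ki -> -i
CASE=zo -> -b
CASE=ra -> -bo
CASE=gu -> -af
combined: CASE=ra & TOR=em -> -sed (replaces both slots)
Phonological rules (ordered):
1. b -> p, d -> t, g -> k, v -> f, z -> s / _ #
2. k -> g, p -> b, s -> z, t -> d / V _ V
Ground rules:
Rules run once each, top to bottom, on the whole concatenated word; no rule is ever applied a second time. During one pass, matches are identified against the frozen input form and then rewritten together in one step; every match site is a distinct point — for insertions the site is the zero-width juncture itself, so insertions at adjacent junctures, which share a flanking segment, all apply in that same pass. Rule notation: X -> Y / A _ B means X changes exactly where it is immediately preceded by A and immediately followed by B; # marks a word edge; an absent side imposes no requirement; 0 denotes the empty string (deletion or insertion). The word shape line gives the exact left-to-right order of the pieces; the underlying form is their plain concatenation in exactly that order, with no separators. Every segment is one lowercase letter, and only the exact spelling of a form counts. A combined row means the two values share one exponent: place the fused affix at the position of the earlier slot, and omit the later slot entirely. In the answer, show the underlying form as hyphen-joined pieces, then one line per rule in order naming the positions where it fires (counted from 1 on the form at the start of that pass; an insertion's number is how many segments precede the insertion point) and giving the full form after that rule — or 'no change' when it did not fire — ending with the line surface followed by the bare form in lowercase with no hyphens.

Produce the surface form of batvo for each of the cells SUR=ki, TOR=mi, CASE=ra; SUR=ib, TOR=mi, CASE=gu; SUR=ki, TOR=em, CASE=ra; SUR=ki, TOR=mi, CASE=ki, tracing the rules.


cell SUR=ki, TOR=mi, CASE=ra:
underlying: su-batvo-bo-b
1. b -> p, d -> t, g -> k, v -> f, z -> s / _ #: fires at position(s) 10: subatvobop
2. k -> g, p -> b, s -> z, t -> d / V _ V: no change
surface: subatvobop

cell SUR=ib, TOR=mi, CASE=gu:
underlying: vu-batvo-af-b
1. b -> p, d -> t, g -> k, v -> f, z -> s / _ #: fires at position(s) 10: vubatvoafp
2. k -> g, p -> b, s -> z, t -> d / V _ V: no change
surface: vubatvoafp

cell SUR=ki, TOR=em, CASE=ra:
underlying: su-batvo-sed
1. b -> p, d -> t, g -> k, v -> f, z -> s / _ #: fires at position(s) 10: subatvoset
2. k -> g, p -> b, s -> z, t -> d / V _ V: fires at position(s) 8: subatvozet
surface: subatvozet

cell SUR=ki, TOR=mi, CASE=ki:
underlying: su-batvo-i-b
1. b -> p, d -> t, g -> k, v -> f, z -> s / _ #: fires at position(s) 9: subatvoip
2. k -> g, p -> b, s -> z, t -> d / V _ V: no change
surface: subatvoip


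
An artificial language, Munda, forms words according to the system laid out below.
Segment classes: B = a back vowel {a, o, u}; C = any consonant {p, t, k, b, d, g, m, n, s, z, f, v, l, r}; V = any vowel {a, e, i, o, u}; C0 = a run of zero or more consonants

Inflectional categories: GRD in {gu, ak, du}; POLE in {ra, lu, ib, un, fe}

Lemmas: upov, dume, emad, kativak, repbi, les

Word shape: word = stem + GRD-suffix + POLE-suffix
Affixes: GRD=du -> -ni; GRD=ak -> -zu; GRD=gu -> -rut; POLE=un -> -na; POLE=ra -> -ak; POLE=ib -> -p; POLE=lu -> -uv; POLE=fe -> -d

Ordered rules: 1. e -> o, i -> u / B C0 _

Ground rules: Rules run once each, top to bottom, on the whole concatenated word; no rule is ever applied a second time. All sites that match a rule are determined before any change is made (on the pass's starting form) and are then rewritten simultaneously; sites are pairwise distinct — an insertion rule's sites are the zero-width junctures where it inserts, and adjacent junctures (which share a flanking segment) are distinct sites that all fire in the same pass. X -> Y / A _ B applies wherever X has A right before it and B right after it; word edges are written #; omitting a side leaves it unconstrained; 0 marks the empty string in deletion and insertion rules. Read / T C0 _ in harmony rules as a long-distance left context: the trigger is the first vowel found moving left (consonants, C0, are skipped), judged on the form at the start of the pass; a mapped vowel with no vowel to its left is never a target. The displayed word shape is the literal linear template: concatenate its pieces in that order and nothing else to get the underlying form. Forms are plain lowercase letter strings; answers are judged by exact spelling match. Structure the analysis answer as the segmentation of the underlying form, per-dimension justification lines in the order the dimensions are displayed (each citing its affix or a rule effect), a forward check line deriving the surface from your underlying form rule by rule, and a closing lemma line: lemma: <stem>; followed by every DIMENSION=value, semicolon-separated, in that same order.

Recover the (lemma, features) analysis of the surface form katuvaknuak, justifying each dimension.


underlying: kativak-ni-ak
GRD=du - signalled by the affix -ni
POLE=ra - signalled by the affix -ak
check: kativakniak -> katuvaknuak
lemma: kativak; GRD=du; POLE=ra


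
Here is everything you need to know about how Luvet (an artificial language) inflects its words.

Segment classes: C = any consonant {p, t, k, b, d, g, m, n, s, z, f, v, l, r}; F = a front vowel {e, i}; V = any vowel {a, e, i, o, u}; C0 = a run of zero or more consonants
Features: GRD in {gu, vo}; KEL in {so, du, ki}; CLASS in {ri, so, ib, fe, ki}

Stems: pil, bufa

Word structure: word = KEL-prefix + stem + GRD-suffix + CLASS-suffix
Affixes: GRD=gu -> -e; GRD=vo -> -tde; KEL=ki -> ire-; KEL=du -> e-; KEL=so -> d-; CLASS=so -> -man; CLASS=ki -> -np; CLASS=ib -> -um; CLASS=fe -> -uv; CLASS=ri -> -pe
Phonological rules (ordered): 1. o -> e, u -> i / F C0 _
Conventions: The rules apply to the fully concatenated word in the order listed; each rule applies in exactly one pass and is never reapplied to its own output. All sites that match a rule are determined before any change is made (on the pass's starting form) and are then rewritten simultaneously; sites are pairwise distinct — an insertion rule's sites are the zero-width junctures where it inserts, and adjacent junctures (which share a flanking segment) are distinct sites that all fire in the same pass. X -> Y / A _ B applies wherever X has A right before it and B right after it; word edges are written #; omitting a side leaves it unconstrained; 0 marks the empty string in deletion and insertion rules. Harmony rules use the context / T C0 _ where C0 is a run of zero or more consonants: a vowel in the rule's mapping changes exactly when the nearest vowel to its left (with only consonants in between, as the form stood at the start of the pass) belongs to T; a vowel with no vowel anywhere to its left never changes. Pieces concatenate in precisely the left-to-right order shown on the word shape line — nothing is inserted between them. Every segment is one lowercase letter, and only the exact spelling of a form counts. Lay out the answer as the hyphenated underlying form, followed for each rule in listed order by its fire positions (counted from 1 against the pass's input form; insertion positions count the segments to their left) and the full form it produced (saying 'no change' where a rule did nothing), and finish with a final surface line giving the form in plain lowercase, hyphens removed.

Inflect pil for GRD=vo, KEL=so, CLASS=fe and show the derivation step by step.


underlying: d-pil-tde-uv
1. o -> e, u -> i / F C0 _: fires at position(s) 8: dpiltdeiv
surface: dpiltdeiv


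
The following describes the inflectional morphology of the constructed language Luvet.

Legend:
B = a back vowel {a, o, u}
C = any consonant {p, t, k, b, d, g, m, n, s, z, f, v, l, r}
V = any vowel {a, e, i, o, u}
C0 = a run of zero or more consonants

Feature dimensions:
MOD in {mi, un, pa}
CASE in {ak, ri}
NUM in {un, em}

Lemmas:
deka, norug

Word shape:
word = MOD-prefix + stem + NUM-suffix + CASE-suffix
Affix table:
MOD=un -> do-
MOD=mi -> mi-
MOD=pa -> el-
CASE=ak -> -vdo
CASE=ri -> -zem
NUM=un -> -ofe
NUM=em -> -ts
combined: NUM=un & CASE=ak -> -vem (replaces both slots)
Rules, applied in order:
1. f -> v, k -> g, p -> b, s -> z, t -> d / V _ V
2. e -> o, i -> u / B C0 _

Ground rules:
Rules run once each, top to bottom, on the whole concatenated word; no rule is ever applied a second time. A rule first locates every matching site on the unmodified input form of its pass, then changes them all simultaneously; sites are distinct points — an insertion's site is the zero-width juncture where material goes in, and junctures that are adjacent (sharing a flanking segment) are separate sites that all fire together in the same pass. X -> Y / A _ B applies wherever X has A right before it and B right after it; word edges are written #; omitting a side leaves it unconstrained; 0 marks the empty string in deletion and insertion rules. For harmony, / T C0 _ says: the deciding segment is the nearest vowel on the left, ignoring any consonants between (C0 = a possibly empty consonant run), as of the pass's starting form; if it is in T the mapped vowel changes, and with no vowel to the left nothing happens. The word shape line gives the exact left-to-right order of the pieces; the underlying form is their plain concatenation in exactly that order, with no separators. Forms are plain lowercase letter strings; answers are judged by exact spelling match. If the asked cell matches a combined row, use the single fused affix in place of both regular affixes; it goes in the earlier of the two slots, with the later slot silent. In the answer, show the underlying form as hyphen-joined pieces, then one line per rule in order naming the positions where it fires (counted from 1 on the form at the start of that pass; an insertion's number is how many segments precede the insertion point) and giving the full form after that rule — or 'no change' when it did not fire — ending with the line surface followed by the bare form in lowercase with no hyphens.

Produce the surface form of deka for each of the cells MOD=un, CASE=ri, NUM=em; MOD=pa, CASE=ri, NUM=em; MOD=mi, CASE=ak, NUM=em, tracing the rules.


cell MOD=un, CASE=ri, NUM=em:
underlying: do-deka-ts-zem
1. f -> v, k -> g, p -> b, s -> z, t -> d / V _ V: fires at position(s) 5: dodegatszem
2. e -> o, i -> u / B C0 _: fires at position(s) 4, 10: dodogatszom
surface: dodogatszom

cell MOD=pa, CASE=ri, NUM=em:
underlying: el-deka-ts-zem
1. f -> v, k -> g, p -> b, s -> z, t -> d / V _ V: fires at position(s) 5: eldegatszem
2. e -> o, i -> u / B C0 _: fires at position(s) 10: eldegatszom
surface: eldegatszom

cell MOD=mi, CASE=ak, NUM=em:
underlying: mi-deka-ts-vdo
1. f -> v, k -> g, p -> b, s -> z, t -> d / V _ V: fires at position(s) 5: midegatsvdo
2. e -> o, i -> u / B C0 _: no change
surface: midegatsvdo


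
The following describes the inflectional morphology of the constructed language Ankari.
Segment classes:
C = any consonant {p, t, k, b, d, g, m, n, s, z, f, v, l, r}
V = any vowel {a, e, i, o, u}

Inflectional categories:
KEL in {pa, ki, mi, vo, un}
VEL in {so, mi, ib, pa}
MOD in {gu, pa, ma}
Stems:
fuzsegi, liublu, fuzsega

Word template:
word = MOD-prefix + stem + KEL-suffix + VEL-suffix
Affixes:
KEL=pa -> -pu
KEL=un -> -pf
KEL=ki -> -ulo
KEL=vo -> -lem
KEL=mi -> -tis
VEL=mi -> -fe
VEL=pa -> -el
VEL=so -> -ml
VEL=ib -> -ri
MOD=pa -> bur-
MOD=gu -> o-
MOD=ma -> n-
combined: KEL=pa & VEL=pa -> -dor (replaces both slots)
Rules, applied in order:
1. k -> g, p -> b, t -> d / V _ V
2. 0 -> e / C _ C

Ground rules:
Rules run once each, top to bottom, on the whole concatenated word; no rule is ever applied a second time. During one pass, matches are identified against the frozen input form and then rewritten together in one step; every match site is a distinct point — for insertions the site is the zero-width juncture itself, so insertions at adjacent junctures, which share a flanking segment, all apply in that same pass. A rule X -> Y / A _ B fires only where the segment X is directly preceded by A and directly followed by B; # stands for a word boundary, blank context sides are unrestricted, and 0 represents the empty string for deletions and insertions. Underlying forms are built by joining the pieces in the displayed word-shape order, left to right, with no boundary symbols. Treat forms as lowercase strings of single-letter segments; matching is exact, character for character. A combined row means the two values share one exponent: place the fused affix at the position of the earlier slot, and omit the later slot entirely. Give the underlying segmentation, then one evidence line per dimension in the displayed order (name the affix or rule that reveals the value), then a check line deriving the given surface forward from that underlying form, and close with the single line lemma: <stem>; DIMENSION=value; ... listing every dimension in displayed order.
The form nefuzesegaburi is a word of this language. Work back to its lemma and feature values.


underlying: n-fuzsega-pu-ri
KEL=pa - signalled by the affix -pu
VEL=ib - signalled by the affix -ri
MOD=ma - signalled by the affix n-
check: nfuzsegapuri -> nfuzsegaburi -> nefuzesegaburi
lemma: fuzsega; KEL=pa; VEL=ib; MOD=ma


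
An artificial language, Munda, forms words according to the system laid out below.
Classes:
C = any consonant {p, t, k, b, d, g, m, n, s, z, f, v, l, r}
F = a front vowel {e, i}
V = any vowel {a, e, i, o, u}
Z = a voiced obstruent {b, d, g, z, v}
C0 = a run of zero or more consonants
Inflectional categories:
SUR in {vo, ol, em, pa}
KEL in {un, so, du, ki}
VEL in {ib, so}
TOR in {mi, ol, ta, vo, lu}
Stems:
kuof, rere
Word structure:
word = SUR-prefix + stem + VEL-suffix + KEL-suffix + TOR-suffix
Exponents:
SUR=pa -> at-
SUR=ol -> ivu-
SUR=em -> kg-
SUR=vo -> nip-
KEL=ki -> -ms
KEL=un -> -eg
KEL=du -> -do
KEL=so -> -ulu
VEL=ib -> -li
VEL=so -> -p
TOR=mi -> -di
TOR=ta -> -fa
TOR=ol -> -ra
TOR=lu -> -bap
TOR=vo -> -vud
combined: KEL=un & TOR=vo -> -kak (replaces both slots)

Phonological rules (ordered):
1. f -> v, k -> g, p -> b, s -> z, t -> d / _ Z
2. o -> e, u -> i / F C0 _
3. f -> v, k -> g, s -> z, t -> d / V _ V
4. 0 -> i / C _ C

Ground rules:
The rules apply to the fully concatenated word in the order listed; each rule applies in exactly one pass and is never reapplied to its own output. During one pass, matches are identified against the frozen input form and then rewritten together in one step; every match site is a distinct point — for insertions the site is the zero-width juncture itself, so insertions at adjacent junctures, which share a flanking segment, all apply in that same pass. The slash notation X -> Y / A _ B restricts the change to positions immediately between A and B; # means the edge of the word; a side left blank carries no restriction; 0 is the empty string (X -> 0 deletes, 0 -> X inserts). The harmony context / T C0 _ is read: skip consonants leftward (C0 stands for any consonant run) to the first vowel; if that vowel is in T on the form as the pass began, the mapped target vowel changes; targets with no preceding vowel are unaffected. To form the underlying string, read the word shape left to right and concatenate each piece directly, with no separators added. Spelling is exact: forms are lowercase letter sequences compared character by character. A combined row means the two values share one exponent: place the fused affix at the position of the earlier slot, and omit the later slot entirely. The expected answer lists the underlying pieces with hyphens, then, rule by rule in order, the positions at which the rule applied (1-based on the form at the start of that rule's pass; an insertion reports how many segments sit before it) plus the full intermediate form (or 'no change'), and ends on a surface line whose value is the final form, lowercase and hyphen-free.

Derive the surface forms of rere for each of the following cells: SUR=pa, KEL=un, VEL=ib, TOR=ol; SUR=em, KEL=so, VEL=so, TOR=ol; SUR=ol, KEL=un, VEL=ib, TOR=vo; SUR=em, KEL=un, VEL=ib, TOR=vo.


cell SUR=pa, KEL=un, VEL=ib, TOR=ol:
underlying: at-rere-li-eg-ra
1. f -> v, k -> g, p -> b, s -> z, t -> d / _ Z: no change
2. o -> e, u -> i / F C0 _: no change
3. f -> v, k -> g, s -> z, t -> d / V _ V: no change
4. 0 -> i / C _ C: inserts after position(s) 2, 10: atirereliegira
surface: atirereliegira

cell SUR=em, KEL=so, VEL=so, TOR=ol:
underlying: kg-rere-p-ulu-ra
1. f -> v, k -> g, p -> b, s -> z, t -> d / _ Z: fires at position(s) 1: ggrerepulura
2. o -> e, u -> i / F C0 _: fires at position(s) 8: ggrerepilura
3. f -> v, k -> g, s -> z, t -> d / V _ V: no change
4. 0 -> i / C _ C: inserts after position(s) 1, 2: gigirerepilura
surface: gigirerepilura

cell SUR=ol, KEL=un, VEL=ib, TOR=vo:
underlying: ivu-rere-li-kak
1. f -> v, k -> g, p -> b, s -> z, t -> d / _ Z: no change
2. o -> e, u -> i / F C0 _: fires at position(s) 3: ivirerelikak
3. f -> v, k -> g, s -> z, t -> d / V _ V: fires at position(s) 10: ivirereligak
4. 0 -> i / C _ C: no change
surface: ivirereligak

cell SUR=em, KEL=un, VEL=ib, TOR=vo:
underlying: kg-rere-li-kak
1. f -> v, k -> g, p -> b, s -> z, t -> d / _ Z: fires at position(s) 1: ggrerelikak
2. o -> e, u -> i / F C0 _: no change
3. f -> v, k -> g, s -> z, t -> d / V _ V: fires at position(s) 9: ggrereligak
4. 0 -> i / C _ C: inserts after position(s) 1, 2: gigirereligak
surface: gigirereligak
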